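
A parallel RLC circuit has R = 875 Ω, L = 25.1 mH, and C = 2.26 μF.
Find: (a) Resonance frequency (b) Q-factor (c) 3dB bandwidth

Step 1 — Resonance: ω₀ = 1/√(LC) = 1/√(0.0251·2.26e-06) = 4199 rad/s.
Step 2 — f₀ = ω₀/(2π) = 668.2 Hz.
Step 3 — Parallel Q: Q = R/(ω₀L) = 875/(4199·0.0251) = 8.303.
Step 4 — Bandwidth: Δω = ω₀/Q = 505.7 rad/s; BW = Δω/(2π) = 80.48 Hz.

(a) f₀ = 668.2 Hz  (b) Q = 8.303  (c) BW = 80.48 Hz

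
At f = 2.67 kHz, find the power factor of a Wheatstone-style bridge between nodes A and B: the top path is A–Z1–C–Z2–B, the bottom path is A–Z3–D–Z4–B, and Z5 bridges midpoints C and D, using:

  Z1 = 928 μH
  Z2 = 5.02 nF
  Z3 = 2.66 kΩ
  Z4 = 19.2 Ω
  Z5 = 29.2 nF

Step 1 — Angular frequency: ω = 2π·f = 2π·2670 = 1.678e+04 rad/s.
Step 2 — Component impedances:
  Z1: Z = jωL = j·1.678e+04·0.000928 = 0 + j15.57 Ω
  Z2: Z = 1/(jωC) = -j/(ω·C) = 0 - j1.187e+04 Ω
  Z3: Z = R = 2660 Ω
  Z4: Z = R = 19.2 Ω
  Z5: Z = 1/(jωC) = -j/(ω·C) = 0 - j2041 Ω
Step 3 — Bridge requires nodal analysis (the Z5 bridge couples midpoints C and D, so the two paths cannot be reduced to a simple series/parallel combination). Setting node B to ground and injecting 1 A at node A, the 3-node admittance system at A, C, D solves to V_A = Z_AB = 803.7 - j1217 Ω = 1458∠-56.6° Ω.
Step 4 — Power factor: PF = cos(φ) = Re(Z)/|Z| = 803.703/1458.46 = 0.5511.
Step 5 — Type: Im(Z) = -1217 ⇒ leading (phase φ = -56.6°).

PF = 0.5511 (leading, φ = -56.6°)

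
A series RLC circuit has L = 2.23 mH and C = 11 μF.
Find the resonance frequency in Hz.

Step 1 — Resonance condition Im(Z)=0 gives ω₀ = 1/√(LC).
Step 2 — ω₀ = 1/√(0.00223·1.1e-05) = 6385 rad/s.
Step 3 — f₀ = ω₀/(2π) = 1016 Hz.

f₀ = 1016 Hz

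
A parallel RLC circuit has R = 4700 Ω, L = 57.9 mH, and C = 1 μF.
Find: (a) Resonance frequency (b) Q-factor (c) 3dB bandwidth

Step 1 — Resonance: ω₀ = 1/√(LC) = 1/√(0.0579·1e-06) = 4156 rad/s.
Step 2 — f₀ = ω₀/(2π) = 661.4 Hz.
Step 3 — Parallel Q: Q = R/(ω₀L) = 4700/(4156·0.0579) = 19.53.
Step 4 — Bandwidth: Δω = ω₀/Q = 212.8 rad/s; BW = Δω/(2π) = 33.86 Hz.

(a) f₀ = 661.4 Hz  (b) Q = 19.53  (c) BW = 33.86 Hz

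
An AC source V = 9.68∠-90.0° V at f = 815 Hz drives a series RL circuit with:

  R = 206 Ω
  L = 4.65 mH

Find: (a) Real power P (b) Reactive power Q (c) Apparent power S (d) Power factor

Step 1 — Angular frequency: ω = 2π·f = 2π·815 = 5121 rad/s.
Step 2 — Component impedances:
  R: Z = R = 206 Ω
  L: Z = jωL = j·5121·0.00465 = 0 + j23.81 Ω
Step 3 — Series combination: Z_total = R + L = 206 + j23.81 Ω = 207.4∠6.6° Ω.
Step 4 — Source phasor: V = 9.68∠-90.0° V = 0 - j9.68 V.
Step 5 — Current: I = V / Z = -0.00536 - j0.04637 A = 0.04668∠-96.6° A.
Step 6 — Complex power: S = V·I* = 0.4489 + j0.05189 VA.
Step 7 — Real power: P = Re(S) = 0.4489 W.
Step 8 — Reactive power: Q = Im(S) = 0.05189 VAR.
Step 9 — Apparent power: |S| = 0.4519 VA.
Step 10 — Power factor: PF = P/|S| = 0.9934 (lagging).

(a) P = 0.4489 W  (b) Q = 0.05189 VAR  (c) S = 0.4519 VA  (d) PF = 0.9934 (lagging)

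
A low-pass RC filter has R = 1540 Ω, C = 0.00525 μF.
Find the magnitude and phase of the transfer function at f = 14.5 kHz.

Step 1 — Angular frequency: ω = 2π·1.45e+04 = 9.111e+04 rad/s.
Step 2 — Transfer function: H(jω) = 1/(1 + jωRC).
Step 3 — Denominator: 1 + jωRC = 1 + j·9.111e+04·1540·5.25e-09 = 1 + j0.7366.
Step 4 — H = 0.6483 - j0.4775.
Step 5 — Magnitude: |H| = 0.8052 (-1.9 dB); phase: φ = -36.4°.

|H| = 0.8052 (-1.9 dB), φ = -36.4°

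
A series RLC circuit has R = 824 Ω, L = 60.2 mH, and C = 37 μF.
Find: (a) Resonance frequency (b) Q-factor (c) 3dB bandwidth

Step 1 — Resonance condition Im(Z)=0 gives ω₀ = 1/√(LC).
Step 2 — ω₀ = 1/√(0.0602·3.7e-05) = 670 rad/s.
Step 3 — f₀ = ω₀/(2π) = 106.6 Hz.
Step 4 — Series Q: Q = ω₀L/R = 670·0.0602/824 = 0.04895.
Step 5 — 3dB bandwidth: Δω = ω₀/Q = 1.369e+04 rad/s; BW = Δω/(2π) = 2178 Hz.

(a) f₀ = 106.6 Hz  (b) Q = 0.04895  (c) BW = 2178 Hz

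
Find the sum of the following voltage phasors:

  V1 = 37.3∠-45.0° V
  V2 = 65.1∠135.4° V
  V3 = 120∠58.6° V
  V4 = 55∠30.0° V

Step 1 — Convert each phasor to rectangular form:
  V1 = 37.3·(cos(-45.0°) + j·sin(-45.0°)) = 26.38 - j26.38 V
  V2 = 65.1·(cos(135.4°) + j·sin(135.4°)) = -46.35 + j45.71 V
  V3 = 120·(cos(58.6°) + j·sin(58.6°)) = 62.52 + j102.4 V
  V4 = 55·(cos(30.0°) + j·sin(30.0°)) = 47.63 + j27.5 V
Step 2 — Sum components: V_total = 90.17 + j149.3 V.
Step 3 — Convert to polar: |V_total| = 174.4 V, ∠V_total = 58.9°.

V_total = 174.4∠58.9° V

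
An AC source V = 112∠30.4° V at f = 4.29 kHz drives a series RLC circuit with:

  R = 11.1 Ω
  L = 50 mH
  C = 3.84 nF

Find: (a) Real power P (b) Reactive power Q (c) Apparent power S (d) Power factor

Step 1 — Angular frequency: ω = 2π·f = 2π·4290 = 2.695e+04 rad/s.
Step 2 — Component impedances:
  R: Z = R = 11.1 Ω
  L: Z = jωL = j·2.695e+04·0.05 = 0 + j1348 Ω
  C: Z = 1/(jωC) = -j/(ω·C) = 0 - j9661 Ω
Step 3 — Series combination: Z_total = R + L + C = 11.1 - j8313 Ω = 8313∠-89.9° Ω.
Step 4 — Source phasor: V = 112∠30.4° V = 96.6 + j56.68 V.
Step 5 — Current: I = V / Z = -0.006802 + j0.01163 A = 0.01347∠120.3° A.
Step 6 — Complex power: S = V·I* = 0.002015 - j1.509 VA.
Step 7 — Real power: P = Re(S) = 0.002015 W.
Step 8 — Reactive power: Q = Im(S) = -1.509 VAR.
Step 9 — Apparent power: |S| = 1.509 VA.
Step 10 — Power factor: PF = P/|S| = 0.001335 (leading).

(a) P = 0.002015 W  (b) Q = -1.509 VAR  (c) S = 1.509 VA  (d) PF = 0.001335 (leading)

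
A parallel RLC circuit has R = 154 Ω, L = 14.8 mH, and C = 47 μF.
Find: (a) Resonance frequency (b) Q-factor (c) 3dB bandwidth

Step 1 — Resonance: ω₀ = 1/√(LC) = 1/√(0.0148·4.7e-05) = 1199 rad/s.
Step 2 — f₀ = ω₀/(2π) = 190.8 Hz.
Step 3 — Parallel Q: Q = R/(ω₀L) = 154/(1199·0.0148) = 8.678.
Step 4 — Bandwidth: Δω = ω₀/Q = 138.2 rad/s; BW = Δω/(2π) = 21.99 Hz.

(a) f₀ = 190.8 Hz  (b) Q = 8.678  (c) BW = 21.99 Hz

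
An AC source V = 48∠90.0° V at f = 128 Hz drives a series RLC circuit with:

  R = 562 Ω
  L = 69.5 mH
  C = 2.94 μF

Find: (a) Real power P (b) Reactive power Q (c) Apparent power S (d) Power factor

Step 1 — Angular frequency: ω = 2π·f = 2π·128 = 804.2 rad/s.
Step 2 — Component impedances:
  R: Z = R = 562 Ω
  L: Z = jωL = j·804.2·0.0695 = 0 + j55.9 Ω
  C: Z = 1/(jωC) = -j/(ω·C) = 0 - j422.9 Ω
Step 3 — Series combination: Z_total = R + L + C = 562 - j367 Ω = 671.2∠-33.1° Ω.
Step 4 — Source phasor: V = 48∠90.0° V = 0 + j48 V.
Step 5 — Current: I = V / Z = -0.0391 + j0.05987 A = 0.07151∠123.1° A.
Step 6 — Complex power: S = V·I* = 2.874 - j1.877 VA.
Step 7 — Real power: P = Re(S) = 2.874 W.
Step 8 — Reactive power: Q = Im(S) = -1.877 VAR.
Step 9 — Apparent power: |S| = 3.432 VA.
Step 10 — Power factor: PF = P/|S| = 0.8373 (leading).

(a) P = 2.874 W  (b) Q = -1.877 VAR  (c) S = 3.432 VA  (d) PF = 0.8373 (leading)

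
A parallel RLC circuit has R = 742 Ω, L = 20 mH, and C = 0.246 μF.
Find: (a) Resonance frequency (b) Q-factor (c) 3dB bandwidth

Step 1 — Resonance: ω₀ = 1/√(LC) = 1/√(0.02·2.46e-07) = 1.426e+04 rad/s.
Step 2 — f₀ = ω₀/(2π) = 2269 Hz.
Step 3 — Parallel Q: Q = R/(ω₀L) = 742/(1.426e+04·0.02) = 2.602.
Step 4 — Bandwidth: Δω = ω₀/Q = 5478 rad/s; BW = Δω/(2π) = 871.9 Hz.

(a) f₀ = 2269 Hz  (b) Q = 2.602  (c) BW = 871.9 Hz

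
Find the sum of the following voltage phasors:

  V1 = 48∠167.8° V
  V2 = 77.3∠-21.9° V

Step 1 — Convert each phasor to rectangular form:
  V1 = 48·(cos(167.8°) + j·sin(167.8°)) = -46.92 + j10.14 V
  V2 = 77.3·(cos(-21.9°) + j·sin(-21.9°)) = 71.72 - j28.83 V
Step 2 — Sum components: V_total = 24.81 - j18.69 V.
Step 3 — Convert to polar: |V_total| = 31.06 V, ∠V_total = -37.0°.

V_total = 31.06∠-37.0° V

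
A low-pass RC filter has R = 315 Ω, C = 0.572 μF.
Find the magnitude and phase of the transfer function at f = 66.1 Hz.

Step 1 — Angular frequency: ω = 2π·66.1 = 415.3 rad/s.
Step 2 — Transfer function: H(jω) = 1/(1 + jωRC).
Step 3 — Denominator: 1 + jωRC = 1 + j·415.3·315·5.72e-07 = 1 + j0.07483.
Step 4 — H = 0.9944 - j0.07442.
Step 5 — Magnitude: |H| = 0.9972 (-0.0 dB); phase: φ = -4.3°.

|H| = 0.9972 (-0.0 dB), φ = -4.3°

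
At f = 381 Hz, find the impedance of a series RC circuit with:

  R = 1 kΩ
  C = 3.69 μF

Step 1 — Angular frequency: ω = 2π·f = 2π·381 = 2394 rad/s.
Step 2 — Component impedances:
  R: Z = R = 1000 Ω
  C: Z = 1/(jωC) = -j/(ω·C) = 0 - j113.2 Ω
Step 3 — Series combination: Z_total = R + C = 1000 - j113.2 Ω = 1006∠-6.5° Ω.

Z = 1000 - j113.2 Ω = 1006∠-6.5° Ω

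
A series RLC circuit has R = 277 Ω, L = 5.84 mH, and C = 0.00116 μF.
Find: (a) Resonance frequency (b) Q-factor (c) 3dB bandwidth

Step 1 — Resonance: ω₀ = 1/√(LC) = 1/√(0.00584·1.16e-09) = 3.842e+05 rad/s.
Step 2 — f₀ = ω₀/(2π) = 6.115e+04 Hz.
Step 3 — Series Q: Q = ω₀L/R = 3.842e+05·0.00584/277 = 8.1.
Step 4 — Bandwidth: Δω = ω₀/Q = 4.743e+04 rad/s; BW = Δω/(2π) = 7549 Hz.

(a) f₀ = 6.115e+04 Hz  (b) Q = 8.1  (c) BW = 7549 Hz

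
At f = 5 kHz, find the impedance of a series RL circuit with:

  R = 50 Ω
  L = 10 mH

Step 1 — Angular frequency: ω = 2π·f = 2π·5000 = 3.142e+04 rad/s.
Step 2 — Component impedances:
  R: Z = R = 50 Ω
  L: Z = jωL = j·3.142e+04·0.01 = 0 + j314.2 Ω
Step 3 — Series combination: Z_total = R + L = 50 + j314.2 Ω = 318.1∠81.0° Ω.

Z = 50 + j314.2 Ω = 318.1∠81.0° Ω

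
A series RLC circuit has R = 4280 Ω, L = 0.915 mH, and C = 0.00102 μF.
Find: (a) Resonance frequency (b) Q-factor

Step 1 — Resonance condition Im(Z)=0 gives ω₀ = 1/√(LC).
Step 2 — ω₀ = 1/√(0.000915·1.02e-09) = 1.035e+06 rad/s.
Step 3 — f₀ = ω₀/(2π) = 1.647e+05 Hz.
Step 4 — Series Q: Q = ω₀L/R = 1.035e+06·0.000915/4280 = 0.2213.

(a) f₀ = 1.647e+05 Hz  (b) Q = 0.2213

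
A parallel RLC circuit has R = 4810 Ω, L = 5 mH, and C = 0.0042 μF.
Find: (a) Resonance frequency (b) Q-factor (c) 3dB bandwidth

Step 1 — Resonance: ω₀ = 1/√(LC) = 1/√(0.005·4.2e-09) = 2.182e+05 rad/s.
Step 2 — f₀ = ω₀/(2π) = 3.473e+04 Hz.
Step 3 — Parallel Q: Q = R/(ω₀L) = 4810/(2.182e+05·0.005) = 4.408.
Step 4 — Bandwidth: Δω = ω₀/Q = 4.95e+04 rad/s; BW = Δω/(2π) = 7878 Hz.

(a) f₀ = 3.473e+04 Hz  (b) Q = 4.408  (c) BW = 7878 Hz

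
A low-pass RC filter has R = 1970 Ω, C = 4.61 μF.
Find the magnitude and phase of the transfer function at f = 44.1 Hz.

Step 1 — Angular frequency: ω = 2π·44.1 = 277.1 rad/s.
Step 2 — Transfer function: H(jω) = 1/(1 + jωRC).
Step 3 — Denominator: 1 + jωRC = 1 + j·277.1·1970·4.61e-06 = 1 + j2.516.
Step 4 — H = 0.1364 - j0.3432.
Step 5 — Magnitude: |H| = 0.3693 (-8.7 dB); phase: φ = -68.3°.

|H| = 0.3693 (-8.7 dB), φ = -68.3°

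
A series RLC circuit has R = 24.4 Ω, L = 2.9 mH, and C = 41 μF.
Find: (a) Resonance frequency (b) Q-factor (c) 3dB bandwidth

Step 1 — Resonance: ω₀ = 1/√(LC) = 1/√(0.0029·4.1e-05) = 2900 rad/s.
Step 2 — f₀ = ω₀/(2π) = 461.6 Hz.
Step 3 — Series Q: Q = ω₀L/R = 2900·0.0029/24.4 = 0.3447.
Step 4 — Bandwidth: Δω = ω₀/Q = 8414 rad/s; BW = Δω/(2π) = 1339 Hz.

(a) f₀ = 461.6 Hz  (b) Q = 0.3447  (c) BW = 1339 Hz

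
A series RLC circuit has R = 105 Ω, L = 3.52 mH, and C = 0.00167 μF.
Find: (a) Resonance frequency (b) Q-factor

Step 1 — Resonance condition Im(Z)=0 gives ω₀ = 1/√(LC).
Step 2 — ω₀ = 1/√(0.00352·1.67e-09) = 4.124e+05 rad/s.
Step 3 — f₀ = ω₀/(2π) = 6.564e+04 Hz.
Step 4 — Series Q: Q = ω₀L/R = 4.124e+05·0.00352/105 = 13.83.

(a) f₀ = 6.564e+04 Hz  (b) Q = 13.83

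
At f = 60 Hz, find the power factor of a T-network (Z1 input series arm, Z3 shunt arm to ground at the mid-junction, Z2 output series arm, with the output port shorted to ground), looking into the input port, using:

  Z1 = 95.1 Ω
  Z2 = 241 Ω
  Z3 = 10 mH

Step 1 — Angular frequency: ω = 2π·f = 2π·60 = 377 rad/s.
Step 2 — Component impedances:
  Z1: Z = R = 95.1 Ω
  Z2: Z = R = 241 Ω
  Z3: Z = jωL = j·377·0.01 = 0 + j3.77 Ω
Step 3 — With the output port shorted to ground, the output series arm Z2 runs from the junction to ground; the shunt arm Z3 also runs from the junction to ground. They appear in parallel: Z3 || Z2 = 0.05896 + j3.769 Ω.
Step 4 — Series with input arm Z1: Z_in = Z1 + (Z3 || Z2) = 95.16 + j3.769 Ω = 95.23∠2.3° Ω.
Step 5 — Power factor: PF = cos(φ) = Re(Z)/|Z| = 95.159/95.234 = 0.9992.
Step 6 — Type: Im(Z) = 3.769 ⇒ lagging (phase φ = 2.3°).

PF = 0.9992 (lagging, φ = 2.3°)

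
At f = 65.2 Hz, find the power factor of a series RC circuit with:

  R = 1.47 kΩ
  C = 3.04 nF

Step 1 — Angular frequency: ω = 2π·f = 2π·65.2 = 409.7 rad/s.
Step 2 — Component impedances:
  R: Z = R = 1470 Ω
  C: Z = 1/(jωC) = -j/(ω·C) = 0 - j8.03e+05 Ω
Step 3 — Series combination: Z_total = R + C = 1470 - j8.03e+05 Ω = 8.03e+05∠-89.9° Ω.
Step 4 — Power factor: PF = cos(φ) = Re(Z)/|Z| = 1470/8.03e+05 = 0.001831.
Step 5 — Type: Im(Z) = -8.03e+05 ⇒ leading (phase φ = -89.9°).

PF = 0.001831 (leading, φ = -89.9°)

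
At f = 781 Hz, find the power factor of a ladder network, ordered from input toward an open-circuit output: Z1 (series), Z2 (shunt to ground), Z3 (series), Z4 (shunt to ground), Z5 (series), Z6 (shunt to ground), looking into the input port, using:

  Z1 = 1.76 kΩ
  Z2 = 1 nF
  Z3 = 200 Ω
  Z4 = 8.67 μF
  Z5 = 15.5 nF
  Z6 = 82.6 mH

Step 1 — Angular frequency: ω = 2π·f = 2π·781 = 4907 rad/s.
Step 2 — Component impedances:
  Z1: Z = R = 1760 Ω
  Z2: Z = 1/(jωC) = -j/(ω·C) = 0 - j2.038e+05 Ω
  Z3: Z = R = 200 Ω
  Z4: Z = 1/(jωC) = -j/(ω·C) = 0 - j23.5 Ω
  Z5: Z = 1/(jωC) = -j/(ω·C) = 0 - j1.315e+04 Ω
  Z6: Z = jωL = j·4907·0.0826 = 0 + j405.3 Ω
Step 3 — Ladder network (open output): work backward from the far end, alternating series and parallel combinations. Z_in = 1960 - j23.65 Ω = 1960∠-0.7° Ω.
Step 4 — Power factor: PF = cos(φ) = Re(Z)/|Z| = 1960/1960.1 = 0.9999.
Step 5 — Type: Im(Z) = -23.65 ⇒ leading (phase φ = -0.7°).

PF = 0.9999 (leading, φ = -0.7°)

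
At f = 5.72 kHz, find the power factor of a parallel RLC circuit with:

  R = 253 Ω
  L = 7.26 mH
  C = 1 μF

Step 1 — Angular frequency: ω = 2π·f = 2π·5720 = 3.594e+04 rad/s.
Step 2 — Component impedances:
  R: Z = R = 253 Ω
  L: Z = jωL = j·3.594e+04·0.00726 = 0 + j260.9 Ω
  C: Z = 1/(jωC) = -j/(ω·C) = 0 - j27.82 Ω
Step 3 — Parallel combination: 1/Z_total = 1/R + 1/L + 1/C; Z_total = 3.777 - j30.68 Ω = 30.91∠-83.0° Ω.
Step 4 — Power factor: PF = cos(φ) = Re(Z)/|Z| = 3.777/30.91 = 0.1222.
Step 5 — Type: Im(Z) = -30.68 ⇒ leading (phase φ = -83.0°).

PF = 0.1222 (leading, φ = -83.0°)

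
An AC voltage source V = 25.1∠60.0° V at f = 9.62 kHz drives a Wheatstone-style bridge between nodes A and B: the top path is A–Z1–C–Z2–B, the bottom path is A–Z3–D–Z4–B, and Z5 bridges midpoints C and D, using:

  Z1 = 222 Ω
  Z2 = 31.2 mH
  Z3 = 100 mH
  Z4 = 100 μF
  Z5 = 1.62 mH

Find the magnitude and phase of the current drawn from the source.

Step 1 — Angular frequency: ω = 2π·f = 2π·9620 = 6.044e+04 rad/s.
Step 2 — Component impedances:
  Z1: Z = R = 222 Ω
  Z2: Z = jωL = j·6.044e+04·0.0312 = 0 + j1886 Ω
  Z3: Z = jωL = j·6.044e+04·0.1 = 0 + j6044 Ω
  Z4: Z = 1/(jωC) = -j/(ω·C) = 0 - j0.1654 Ω
  Z5: Z = jωL = j·6.044e+04·0.00162 = 0 + j97.92 Ω
Step 3 — Bridge requires nodal analysis (the Z5 bridge couples midpoints C and D, so the two paths cannot be reduced to a simple series/parallel combination). Setting node B to ground and injecting 1 A at node A, the 3-node admittance system at A, C, D solves to V_A = Z_AB = 215 + j99.3 Ω = 236.9∠24.8° Ω.
Step 4 — Source phasor: V = 25.1∠60.0° V = 12.55 + j21.74 V.
Step 5 — Ohm's law: I = V / Z_total = (12.55 + j21.74) / (215 + j99.3) = 0.08658 + j0.0611 A.
Step 6 — Convert to polar: |I| = 0.106 A, ∠I = 35.2°.

I = 0.106∠35.2° A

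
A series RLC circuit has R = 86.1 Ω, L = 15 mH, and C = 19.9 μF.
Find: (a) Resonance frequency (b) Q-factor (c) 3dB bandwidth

Step 1 — Resonance: ω₀ = 1/√(LC) = 1/√(0.015·1.99e-05) = 1830 rad/s.
Step 2 — f₀ = ω₀/(2π) = 291.3 Hz.
Step 3 — Series Q: Q = ω₀L/R = 1830·0.015/86.1 = 0.3189.
Step 4 — Bandwidth: Δω = ω₀/Q = 5740 rad/s; BW = Δω/(2π) = 913.5 Hz.

(a) f₀ = 291.3 Hz  (b) Q = 0.3189  (c) BW = 913.5 Hz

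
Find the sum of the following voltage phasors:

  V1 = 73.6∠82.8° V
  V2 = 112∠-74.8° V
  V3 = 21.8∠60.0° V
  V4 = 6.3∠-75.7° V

Step 1 — Convert each phasor to rectangular form:
  V1 = 73.6·(cos(82.8°) + j·sin(82.8°)) = 9.225 + j73.02 V
  V2 = 112·(cos(-74.8°) + j·sin(-74.8°)) = 29.37 - j108.1 V
  V3 = 21.8·(cos(60.0°) + j·sin(60.0°)) = 10.9 + j18.88 V
  V4 = 6.3·(cos(-75.7°) + j·sin(-75.7°)) = 1.556 - j6.105 V
Step 2 — Sum components: V_total = 51.05 - j22.29 V.
Step 3 — Convert to polar: |V_total| = 55.7 V, ∠V_total = -23.6°.

V_total = 55.7∠-23.6° V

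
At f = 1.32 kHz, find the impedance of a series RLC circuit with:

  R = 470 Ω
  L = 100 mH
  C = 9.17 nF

Step 1 — Angular frequency: ω = 2π·f = 2π·1320 = 8294 rad/s.
Step 2 — Component impedances:
  R: Z = R = 470 Ω
  L: Z = jωL = j·8294·0.1 = 0 + j829.4 Ω
  C: Z = 1/(jωC) = -j/(ω·C) = 0 - j1.315e+04 Ω
Step 3 — Series combination: Z_total = R + L + C = 470 - j1.232e+04 Ω = 1.233e+04∠-87.8° Ω.

Z = 470 - j1.232e+04 Ω = 1.233e+04∠-87.8° Ω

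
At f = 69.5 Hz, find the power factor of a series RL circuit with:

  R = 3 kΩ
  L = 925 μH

Step 1 — Angular frequency: ω = 2π·f = 2π·69.5 = 436.7 rad/s.
Step 2 — Component impedances:
  R: Z = R = 3000 Ω
  L: Z = jωL = j·436.7·0.000925 = 0 + j0.4039 Ω
Step 3 — Series combination: Z_total = R + L = 3000 + j0.4039 Ω = 3000∠0.0° Ω.
Step 4 — Power factor: PF = cos(φ) = Re(Z)/|Z| = 3000/3000 = 1.
Step 5 — Type: Im(Z) = 0.4039 ⇒ lagging (phase φ = 0.0°).

PF = 1 (lagging, φ = 0.0°)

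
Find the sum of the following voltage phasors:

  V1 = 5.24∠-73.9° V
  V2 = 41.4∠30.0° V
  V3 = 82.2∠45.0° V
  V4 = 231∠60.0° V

Step 1 — Convert each phasor to rectangular form:
  V1 = 5.24·(cos(-73.9°) + j·sin(-73.9°)) = 1.453 - j5.034 V
  V2 = 41.4·(cos(30.0°) + j·sin(30.0°)) = 35.85 + j20.7 V
  V3 = 82.2·(cos(45.0°) + j·sin(45.0°)) = 58.12 + j58.12 V
  V4 = 231·(cos(60.0°) + j·sin(60.0°)) = 115.5 + j200.1 V
Step 2 — Sum components: V_total = 210.9 + j273.8 V.
Step 3 — Convert to polar: |V_total| = 345.7 V, ∠V_total = 52.4°.

V_total = 345.7∠52.4° V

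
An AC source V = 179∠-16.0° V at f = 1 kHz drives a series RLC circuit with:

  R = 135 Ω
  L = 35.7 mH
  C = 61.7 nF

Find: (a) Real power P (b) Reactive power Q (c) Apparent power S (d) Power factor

Step 1 — Angular frequency: ω = 2π·f = 2π·1000 = 6283 rad/s.
Step 2 — Component impedances:
  R: Z = R = 135 Ω
  L: Z = jωL = j·6283·0.0357 = 0 + j224.3 Ω
  C: Z = 1/(jωC) = -j/(ω·C) = 0 - j2579 Ω
Step 3 — Series combination: Z_total = R + L + C = 135 - j2355 Ω = 2359∠-86.7° Ω.
Step 4 — Source phasor: V = 179∠-16.0° V = 172.1 - j49.34 V.
Step 5 — Current: I = V / Z = 0.02505 + j0.07162 A = 0.07588∠70.7° A.
Step 6 — Complex power: S = V·I* = 0.7773 - j13.56 VA.
Step 7 — Real power: P = Re(S) = 0.7773 W.
Step 8 — Reactive power: Q = Im(S) = -13.56 VAR.
Step 9 — Apparent power: |S| = 13.58 VA.
Step 10 — Power factor: PF = P/|S| = 0.05723 (leading).

(a) P = 0.7773 W  (b) Q = -13.56 VAR  (c) S = 13.58 VA  (d) PF = 0.05723 (leading)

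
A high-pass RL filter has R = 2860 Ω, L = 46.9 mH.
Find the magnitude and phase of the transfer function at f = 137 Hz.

Step 1 — Angular frequency: ω = 2π·137 = 860.8 rad/s.
Step 2 — Transfer function: H(jω) = jωL/(R + jωL).
Step 3 — Numerator jωL = j·40.37; denominator R + jωL = 2860 + j40.37.
Step 4 — H = 0.0001992 + j0.01411.
Step 5 — Magnitude: |H| = 0.01411 (-37.0 dB); phase: φ = 89.2°.

|H| = 0.01411 (-37.0 dB), φ = 89.2°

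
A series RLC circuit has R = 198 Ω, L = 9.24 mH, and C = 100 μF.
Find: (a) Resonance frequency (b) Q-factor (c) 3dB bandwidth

Step 1 — Resonance: ω₀ = 1/√(LC) = 1/√(0.00924·0.0001) = 1040 rad/s.
Step 2 — f₀ = ω₀/(2π) = 165.6 Hz.
Step 3 — Series Q: Q = ω₀L/R = 1040·0.00924/198 = 0.04855.
Step 4 — Bandwidth: Δω = ω₀/Q = 2.143e+04 rad/s; BW = Δω/(2π) = 3410 Hz.

(a) f₀ = 165.6 Hz  (b) Q = 0.04855  (c) BW = 3410 Hz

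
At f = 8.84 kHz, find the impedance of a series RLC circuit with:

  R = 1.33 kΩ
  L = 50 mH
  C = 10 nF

Step 1 — Angular frequency: ω = 2π·f = 2π·8840 = 5.554e+04 rad/s.
Step 2 — Component impedances:
  R: Z = R = 1330 Ω
  L: Z = jωL = j·5.554e+04·0.05 = 0 + j2777 Ω
  C: Z = 1/(jωC) = -j/(ω·C) = 0 - j1800 Ω
Step 3 — Series combination: Z_total = R + L + C = 1330 + j976.8 Ω = 1650∠36.3° Ω.

Z = 1330 + j976.8 Ω = 1650∠36.3° Ω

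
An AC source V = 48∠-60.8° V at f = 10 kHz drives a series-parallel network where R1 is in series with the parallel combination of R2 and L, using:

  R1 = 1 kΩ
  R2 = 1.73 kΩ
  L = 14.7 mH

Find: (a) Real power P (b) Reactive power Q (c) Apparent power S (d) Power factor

Step 1 — Angular frequency: ω = 2π·f = 2π·1e+04 = 6.283e+04 rad/s.
Step 2 — Component impedances:
  R1: Z = R = 1000 Ω
  R2: Z = R = 1730 Ω
  L: Z = jωL = j·6.283e+04·0.0147 = 0 + j923.6 Ω
Step 3 — Parallel branch: R2 || L = 1/(1/R2 + 1/L) = 383.7 + j718.8 Ω.
Step 4 — Series with R1: Z_total = R1 + (R2 || L) = 1384 + j718.8 Ω = 1559∠27.4° Ω.
Step 5 — Source phasor: V = 48∠-60.8° V = 23.42 - j41.9 V.
Step 6 — Current: I = V / Z = 0.0009407 - j0.03077 A = 0.03078∠-88.2° A.
Step 7 — Complex power: S = V·I* = 1.311 + j0.6811 VA.
Step 8 — Real power: P = Re(S) = 1.311 W.
Step 9 — Reactive power: Q = Im(S) = 0.6811 VAR.
Step 10 — Apparent power: |S| = 1.478 VA.
Step 11 — Power factor: PF = P/|S| = 0.8874 (lagging).

(a) P = 1.311 W  (b) Q = 0.6811 VAR  (c) S = 1.478 VA  (d) PF = 0.8874 (lagging)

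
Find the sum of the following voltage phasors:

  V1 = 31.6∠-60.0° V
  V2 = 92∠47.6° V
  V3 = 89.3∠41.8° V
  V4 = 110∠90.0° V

Step 1 — Convert each phasor to rectangular form:
  V1 = 31.6·(cos(-60.0°) + j·sin(-60.0°)) = 15.8 - j27.37 V
  V2 = 92·(cos(47.6°) + j·sin(47.6°)) = 62.04 + j67.94 V
  V3 = 89.3·(cos(41.8°) + j·sin(41.8°)) = 66.57 + j59.52 V
  V4 = 110·(cos(90.0°) + j·sin(90.0°)) = 0 + j110 V
Step 2 — Sum components: V_total = 144.4 + j210.1 V.
Step 3 — Convert to polar: |V_total| = 254.9 V, ∠V_total = 55.5°.

V_total = 254.9∠55.5° V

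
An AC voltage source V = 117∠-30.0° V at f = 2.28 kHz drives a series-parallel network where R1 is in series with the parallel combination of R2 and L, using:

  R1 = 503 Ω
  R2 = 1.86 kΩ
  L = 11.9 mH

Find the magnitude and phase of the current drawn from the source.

Step 1 — Angular frequency: ω = 2π·f = 2π·2280 = 1.433e+04 rad/s.
Step 2 — Component impedances:
  R1: Z = R = 503 Ω
  R2: Z = R = 1860 Ω
  L: Z = jωL = j·1.433e+04·0.0119 = 0 + j170.5 Ω
Step 3 — Parallel branch: R2 || L = 1/(1/R2 + 1/L) = 15.49 + j169.1 Ω.
Step 4 — Series with R1: Z_total = R1 + (R2 || L) = 518.5 + j169.1 Ω = 545.4∠18.1° Ω.
Step 5 — Source phasor: V = 117∠-30.0° V = 101.3 - j58.5 V.
Step 6 — Ohm's law: I = V / Z_total = (101.3 - j58.5) / (518.5 + j169.1) = 0.1434 - j0.1596 A.
Step 7 — Convert to polar: |I| = 0.2145 A, ∠I = -48.1°.

I = 0.2145∠-48.1° A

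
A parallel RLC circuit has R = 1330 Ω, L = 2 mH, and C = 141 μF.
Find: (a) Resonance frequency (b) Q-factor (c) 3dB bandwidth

Step 1 — Resonance: ω₀ = 1/√(LC) = 1/√(0.002·0.000141) = 1883 rad/s.
Step 2 — f₀ = ω₀/(2π) = 299.7 Hz.
Step 3 — Parallel Q: Q = R/(ω₀L) = 1330/(1883·0.002) = 353.1.
Step 4 — Bandwidth: Δω = ω₀/Q = 5.332 rad/s; BW = Δω/(2π) = 0.8487 Hz.

(a) f₀ = 299.7 Hz  (b) Q = 353.1  (c) BW = 0.8487 Hz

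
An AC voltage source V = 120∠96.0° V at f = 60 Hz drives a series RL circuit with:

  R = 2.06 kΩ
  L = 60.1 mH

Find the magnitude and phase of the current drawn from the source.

Step 1 — Angular frequency: ω = 2π·f = 2π·60 = 377 rad/s.
Step 2 — Component impedances:
  R: Z = R = 2060 Ω
  L: Z = jωL = j·377·0.0601 = 0 + j22.66 Ω
Step 3 — Series combination: Z_total = R + L = 2060 + j22.66 Ω = 2060∠0.6° Ω.
Step 4 — Source phasor: V = 120∠96.0° V = -12.54 + j119.3 V.
Step 5 — Ohm's law: I = V / Z_total = (-12.54 + j119.3) / (2060 + j22.66) = -0.005451 + j0.05799 A.
Step 6 — Convert to polar: |I| = 0.05825 A, ∠I = 95.4°.

I = 0.05825∠95.4° A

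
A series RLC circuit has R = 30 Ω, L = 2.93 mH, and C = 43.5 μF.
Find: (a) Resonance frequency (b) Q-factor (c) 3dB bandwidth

Step 1 — Resonance: ω₀ = 1/√(LC) = 1/√(0.00293·4.35e-05) = 2801 rad/s.
Step 2 — f₀ = ω₀/(2π) = 445.8 Hz.
Step 3 — Series Q: Q = ω₀L/R = 2801·0.00293/30 = 0.2736.
Step 4 — Bandwidth: Δω = ω₀/Q = 1.024e+04 rad/s; BW = Δω/(2π) = 1630 Hz.

(a) f₀ = 445.8 Hz  (b) Q = 0.2736  (c) BW = 1630 Hz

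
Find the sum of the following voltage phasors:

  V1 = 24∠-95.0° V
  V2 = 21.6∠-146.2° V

Step 1 — Convert each phasor to rectangular form:
  V1 = 24·(cos(-95.0°) + j·sin(-95.0°)) = -2.092 - j23.91 V
  V2 = 21.6·(cos(-146.2°) + j·sin(-146.2°)) = -17.95 - j12.02 V
Step 2 — Sum components: V_total = -20.04 - j35.92 V.
Step 3 — Convert to polar: |V_total| = 41.14 V, ∠V_total = -119.2°.

V_total = 41.14∠-119.2° V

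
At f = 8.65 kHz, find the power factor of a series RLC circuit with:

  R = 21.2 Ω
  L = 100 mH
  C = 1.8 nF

Step 1 — Angular frequency: ω = 2π·f = 2π·8650 = 5.435e+04 rad/s.
Step 2 — Component impedances:
  R: Z = R = 21.2 Ω
  L: Z = jωL = j·5.435e+04·0.1 = 0 + j5435 Ω
  C: Z = 1/(jωC) = -j/(ω·C) = 0 - j1.022e+04 Ω
Step 3 — Series combination: Z_total = R + L + C = 21.2 - j4787 Ω = 4787∠-89.7° Ω.
Step 4 — Power factor: PF = cos(φ) = Re(Z)/|Z| = 21.2/4787 = 0.004429.
Step 5 — Type: Im(Z) = -4787 ⇒ leading (phase φ = -89.7°).

PF = 0.004429 (leading, φ = -89.7°)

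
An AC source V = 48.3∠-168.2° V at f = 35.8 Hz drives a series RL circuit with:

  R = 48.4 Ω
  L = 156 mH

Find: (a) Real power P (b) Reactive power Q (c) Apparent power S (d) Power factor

Step 1 — Angular frequency: ω = 2π·f = 2π·35.8 = 224.9 rad/s.
Step 2 — Component impedances:
  R: Z = R = 48.4 Ω
  L: Z = jωL = j·224.9·0.156 = 0 + j35.09 Ω
Step 3 — Series combination: Z_total = R + L = 48.4 + j35.09 Ω = 59.78∠35.9° Ω.
Step 4 — Source phasor: V = 48.3∠-168.2° V = -47.28 - j9.877 V.
Step 5 — Current: I = V / Z = -0.7373 + j0.3304 A = 0.8079∠155.9° A.
Step 6 — Complex power: S = V·I* = 31.59 + j22.91 VA.
Step 7 — Real power: P = Re(S) = 31.59 W.
Step 8 — Reactive power: Q = Im(S) = 22.91 VAR.
Step 9 — Apparent power: |S| = 39.02 VA.
Step 10 — Power factor: PF = P/|S| = 0.8096 (lagging).

(a) P = 31.59 W  (b) Q = 22.91 VAR  (c) S = 39.02 VA  (d) PF = 0.8096 (lagging)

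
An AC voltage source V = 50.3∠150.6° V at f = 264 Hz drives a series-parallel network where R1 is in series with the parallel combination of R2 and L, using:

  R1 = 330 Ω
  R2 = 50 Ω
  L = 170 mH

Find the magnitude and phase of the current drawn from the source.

Step 1 — Angular frequency: ω = 2π·f = 2π·264 = 1659 rad/s.
Step 2 — Component impedances:
  R1: Z = R = 330 Ω
  R2: Z = R = 50 Ω
  L: Z = jωL = j·1659·0.17 = 0 + j282 Ω
Step 3 — Parallel branch: R2 || L = 1/(1/R2 + 1/L) = 48.48 + j8.595 Ω.
Step 4 — Series with R1: Z_total = R1 + (R2 || L) = 378.5 + j8.595 Ω = 378.6∠1.3° Ω.
Step 5 — Source phasor: V = 50.3∠150.6° V = -43.82 + j24.69 V.
Step 6 — Ohm's law: I = V / Z_total = (-43.82 + j24.69) / (378.5 + j8.595) = -0.1142 + j0.06784 A.
Step 7 — Convert to polar: |I| = 0.1329 A, ∠I = 149.3°.

I = 0.1329∠149.3° A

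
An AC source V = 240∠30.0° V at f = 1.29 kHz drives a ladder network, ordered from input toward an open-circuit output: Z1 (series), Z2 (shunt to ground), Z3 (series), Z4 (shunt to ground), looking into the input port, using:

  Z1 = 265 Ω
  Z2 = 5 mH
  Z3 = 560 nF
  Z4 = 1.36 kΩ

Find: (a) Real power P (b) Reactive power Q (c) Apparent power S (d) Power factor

Step 1 — Angular frequency: ω = 2π·f = 2π·1290 = 8105 rad/s.
Step 2 — Component impedances:
  Z1: Z = R = 265 Ω
  Z2: Z = jωL = j·8105·0.005 = 0 + j40.53 Ω
  Z3: Z = 1/(jωC) = -j/(ω·C) = 0 - j220.3 Ω
  Z4: Z = R = 1360 Ω
Step 3 — Ladder network (open output): work backward from the far end, alternating series and parallel combinations. Z_in = 266.2 + j40.68 Ω = 269.3∠8.7° Ω.
Step 4 — Source phasor: V = 240∠30.0° V = 207.8 + j120 V.
Step 5 — Current: I = V / Z = 0.8303 + j0.3239 A = 0.8913∠21.3° A.
Step 6 — Complex power: S = V·I* = 211.4 + j32.32 VA.
Step 7 — Real power: P = Re(S) = 211.4 W.
Step 8 — Reactive power: Q = Im(S) = 32.32 VAR.
Step 9 — Apparent power: |S| = 213.9 VA.
Step 10 — Power factor: PF = P/|S| = 0.9885 (lagging).

(a) P = 211.4 W  (b) Q = 32.32 VAR  (c) S = 213.9 VA  (d) PF = 0.9885 (lagging)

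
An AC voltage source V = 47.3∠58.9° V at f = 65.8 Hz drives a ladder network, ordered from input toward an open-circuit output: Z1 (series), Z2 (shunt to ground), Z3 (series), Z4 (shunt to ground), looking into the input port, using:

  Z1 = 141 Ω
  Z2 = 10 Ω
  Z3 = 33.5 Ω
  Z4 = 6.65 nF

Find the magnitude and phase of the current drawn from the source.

Step 1 — Angular frequency: ω = 2π·f = 2π·65.8 = 413.4 rad/s.
Step 2 — Component impedances:
  Z1: Z = R = 141 Ω
  Z2: Z = R = 10 Ω
  Z3: Z = R = 33.5 Ω
  Z4: Z = 1/(jωC) = -j/(ω·C) = 0 - j3.637e+05 Ω
Step 3 — Ladder network (open output): work backward from the far end, alternating series and parallel combinations. Z_in = 151 - j0.0002749 Ω = 151∠-0.0° Ω.
Step 4 — Source phasor: V = 47.3∠58.9° V = 24.43 + j40.5 V.
Step 5 — Ohm's law: I = V / Z_total = (24.43 + j40.5) / (151 - j0.0002749) = 0.1618 + j0.2682 A.
Step 6 — Convert to polar: |I| = 0.3132 A, ∠I = 58.9°.

I = 0.3132∠58.9° A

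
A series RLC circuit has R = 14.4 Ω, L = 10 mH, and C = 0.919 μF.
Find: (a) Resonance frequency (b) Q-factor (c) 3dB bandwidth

Step 1 — Resonance condition Im(Z)=0 gives ω₀ = 1/√(LC).
Step 2 — ω₀ = 1/√(0.01·9.19e-07) = 1.043e+04 rad/s.
Step 3 — f₀ = ω₀/(2π) = 1660 Hz.
Step 4 — Series Q: Q = ω₀L/R = 1.043e+04·0.01/14.4 = 7.244.
Step 5 — 3dB bandwidth: Δω = ω₀/Q = 1440 rad/s; BW = Δω/(2π) = 229.2 Hz.

(a) f₀ = 1660 Hz  (b) Q = 7.244  (c) BW = 229.2 Hz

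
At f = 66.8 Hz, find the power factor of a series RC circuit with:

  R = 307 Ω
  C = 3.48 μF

Step 1 — Angular frequency: ω = 2π·f = 2π·66.8 = 419.7 rad/s.
Step 2 — Component impedances:
  R: Z = R = 307 Ω
  C: Z = 1/(jωC) = -j/(ω·C) = 0 - j684.6 Ω
Step 3 — Series combination: Z_total = R + C = 307 - j684.6 Ω = 750.3∠-65.8° Ω.
Step 4 — Power factor: PF = cos(φ) = Re(Z)/|Z| = 307/750.3 = 0.4092.
Step 5 — Type: Im(Z) = -684.6 ⇒ leading (phase φ = -65.8°).

PF = 0.4092 (leading, φ = -65.8°)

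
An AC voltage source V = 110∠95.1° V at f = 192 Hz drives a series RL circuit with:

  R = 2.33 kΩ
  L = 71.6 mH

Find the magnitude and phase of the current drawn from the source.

Step 1 — Angular frequency: ω = 2π·f = 2π·192 = 1206 rad/s.
Step 2 — Component impedances:
  R: Z = R = 2330 Ω
  L: Z = jωL = j·1206·0.0716 = 0 + j86.38 Ω
Step 3 — Series combination: Z_total = R + L = 2330 + j86.38 Ω = 2332∠2.1° Ω.
Step 4 — Source phasor: V = 110∠95.1° V = -9.778 + j109.6 V.
Step 5 — Ohm's law: I = V / Z_total = (-9.778 + j109.6) / (2330 + j86.38) = -0.00245 + j0.04711 A.
Step 6 — Convert to polar: |I| = 0.04718 A, ∠I = 93.0°.

I = 0.04718∠93.0° A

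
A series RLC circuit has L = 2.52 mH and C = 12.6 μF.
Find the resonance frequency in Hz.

Step 1 — Resonance condition Im(Z)=0 gives ω₀ = 1/√(LC).
Step 2 — ω₀ = 1/√(0.00252·1.26e-05) = 5612 rad/s.
Step 3 — f₀ = ω₀/(2π) = 893.2 Hz.

f₀ = 893.2 Hz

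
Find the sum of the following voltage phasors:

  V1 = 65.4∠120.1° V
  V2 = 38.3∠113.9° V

Step 1 — Convert each phasor to rectangular form:
  V1 = 65.4·(cos(120.1°) + j·sin(120.1°)) = -32.8 + j56.58 V
  V2 = 38.3·(cos(113.9°) + j·sin(113.9°)) = -15.52 + j35.02 V
Step 2 — Sum components: V_total = -48.32 + j91.6 V.
Step 3 — Convert to polar: |V_total| = 103.6 V, ∠V_total = 117.8°.

V_total = 103.6∠117.8° V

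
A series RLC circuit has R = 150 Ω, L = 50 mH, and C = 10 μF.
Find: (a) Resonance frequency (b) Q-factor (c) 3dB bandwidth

Step 1 — Resonance: ω₀ = 1/√(LC) = 1/√(0.05·1e-05) = 1414 rad/s.
Step 2 — f₀ = ω₀/(2π) = 225.1 Hz.
Step 3 — Series Q: Q = ω₀L/R = 1414·0.05/150 = 0.4714.
Step 4 — Bandwidth: Δω = ω₀/Q = 3000 rad/s; BW = Δω/(2π) = 477.5 Hz.

(a) f₀ = 225.1 Hz  (b) Q = 0.4714  (c) BW = 477.5 Hz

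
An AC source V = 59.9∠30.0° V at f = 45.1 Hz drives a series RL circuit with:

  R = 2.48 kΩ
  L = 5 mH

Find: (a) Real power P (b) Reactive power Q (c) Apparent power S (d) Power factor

Step 1 — Angular frequency: ω = 2π·f = 2π·45.1 = 283.4 rad/s.
Step 2 — Component impedances:
  R: Z = R = 2480 Ω
  L: Z = jωL = j·283.4·0.005 = 0 + j1.417 Ω
Step 3 — Series combination: Z_total = R + L = 2480 + j1.417 Ω = 2480∠0.0° Ω.
Step 4 — Source phasor: V = 59.9∠30.0° V = 51.87 + j29.95 V.
Step 5 — Current: I = V / Z = 0.02092 + j0.01206 A = 0.02415∠30.0° A.
Step 6 — Complex power: S = V·I* = 1.447 + j0.0008266 VA.
Step 7 — Real power: P = Re(S) = 1.447 W.
Step 8 — Reactive power: Q = Im(S) = 0.0008266 VAR.
Step 9 — Apparent power: |S| = 1.447 VA.
Step 10 — Power factor: PF = P/|S| = 1 (lagging).

(a) P = 1.447 W  (b) Q = 0.0008266 VAR  (c) S = 1.447 VA  (d) PF = 1 (lagging)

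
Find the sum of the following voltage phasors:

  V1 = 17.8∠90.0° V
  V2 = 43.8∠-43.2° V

Step 1 — Convert each phasor to rectangular form:
  V1 = 17.8·(cos(90.0°) + j·sin(90.0°)) = 0 + j17.8 V
  V2 = 43.8·(cos(-43.2°) + j·sin(-43.2°)) = 31.93 - j29.98 V
Step 2 — Sum components: V_total = 31.93 - j12.18 V.
Step 3 — Convert to polar: |V_total| = 34.17 V, ∠V_total = -20.9°.

V_total = 34.17∠-20.9° V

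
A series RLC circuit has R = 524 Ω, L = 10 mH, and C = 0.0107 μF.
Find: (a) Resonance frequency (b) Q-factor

Step 1 — Resonance condition Im(Z)=0 gives ω₀ = 1/√(LC).
Step 2 — ω₀ = 1/√(0.01·1.07e-08) = 9.667e+04 rad/s.
Step 3 — f₀ = ω₀/(2π) = 1.539e+04 Hz.
Step 4 — Series Q: Q = ω₀L/R = 9.667e+04·0.01/524 = 1.845.

(a) f₀ = 1.539e+04 Hz  (b) Q = 1.845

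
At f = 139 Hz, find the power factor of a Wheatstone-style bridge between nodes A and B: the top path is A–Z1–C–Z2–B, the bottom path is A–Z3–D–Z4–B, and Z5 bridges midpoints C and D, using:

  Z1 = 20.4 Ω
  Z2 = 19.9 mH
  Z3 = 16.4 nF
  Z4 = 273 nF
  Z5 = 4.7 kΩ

Step 1 — Angular frequency: ω = 2π·f = 2π·139 = 873.4 rad/s.
Step 2 — Component impedances:
  Z1: Z = R = 20.4 Ω
  Z2: Z = jωL = j·873.4·0.0199 = 0 + j17.38 Ω
  Z3: Z = 1/(jωC) = -j/(ω·C) = 0 - j6.982e+04 Ω
  Z4: Z = 1/(jωC) = -j/(ω·C) = 0 - j4194 Ω
  Z5: Z = R = 4700 Ω
Step 3 — Bridge requires nodal analysis (the Z5 bridge couples midpoints C and D, so the two paths cannot be reduced to a simple series/parallel combination). Setting node B to ground and injecting 1 A at node A, the 3-node admittance system at A, C, D solves to V_A = Z_AB = 20.44 + j17.41 Ω = 26.85∠40.4° Ω.
Step 4 — Power factor: PF = cos(φ) = Re(Z)/|Z| = 20.439/26.85 = 0.7612.
Step 5 — Type: Im(Z) = 17.41 ⇒ lagging (phase φ = 40.4°).

PF = 0.7612 (lagging, φ = 40.4°)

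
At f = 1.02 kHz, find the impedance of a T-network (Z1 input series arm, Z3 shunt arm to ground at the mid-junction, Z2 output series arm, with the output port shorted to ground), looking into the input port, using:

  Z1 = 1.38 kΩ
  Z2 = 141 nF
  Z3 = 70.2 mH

Step 1 — Angular frequency: ω = 2π·f = 2π·1020 = 6409 rad/s.
Step 2 — Component impedances:
  Z1: Z = R = 1380 Ω
  Z2: Z = 1/(jωC) = -j/(ω·C) = 0 - j1107 Ω
  Z3: Z = jωL = j·6409·0.0702 = 0 + j449.9 Ω
Step 3 — With the output port shorted to ground, the output series arm Z2 runs from the junction to ground; the shunt arm Z3 also runs from the junction to ground. They appear in parallel: Z3 || Z2 = 0 + j758.1 Ω.
Step 4 — Series with input arm Z1: Z_in = Z1 + (Z3 || Z2) = 1380 + j758.1 Ω = 1575∠28.8° Ω.

Z = 1380 + j758.1 Ω = 1575∠28.8° Ω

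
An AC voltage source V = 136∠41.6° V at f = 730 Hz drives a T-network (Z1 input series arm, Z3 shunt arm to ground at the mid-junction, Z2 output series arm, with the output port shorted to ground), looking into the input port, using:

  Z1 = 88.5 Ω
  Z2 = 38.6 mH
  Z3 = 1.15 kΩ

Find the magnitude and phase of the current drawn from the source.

Step 1 — Angular frequency: ω = 2π·f = 2π·730 = 4587 rad/s.
Step 2 — Component impedances:
  Z1: Z = R = 88.5 Ω
  Z2: Z = jωL = j·4587·0.0386 = 0 + j177 Ω
  Z3: Z = R = 1150 Ω
Step 3 — With the output port shorted to ground, the output series arm Z2 runs from the junction to ground; the shunt arm Z3 also runs from the junction to ground. They appear in parallel: Z3 || Z2 = 26.63 + j172.9 Ω.
Step 4 — Series with input arm Z1: Z_in = Z1 + (Z3 || Z2) = 115.1 + j172.9 Ω = 207.8∠56.3° Ω.
Step 5 — Source phasor: V = 136∠41.6° V = 101.7 + j90.29 V.
Step 6 — Ohm's law: I = V / Z_total = (101.7 + j90.29) / (115.1 + j172.9) = 0.633 - j0.1667 A.
Step 7 — Convert to polar: |I| = 0.6546 A, ∠I = -14.7°.

I = 0.6546∠-14.7° A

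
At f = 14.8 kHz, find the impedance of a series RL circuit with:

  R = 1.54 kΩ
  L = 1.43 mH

Step 1 — Angular frequency: ω = 2π·f = 2π·1.48e+04 = 9.299e+04 rad/s.
Step 2 — Component impedances:
  R: Z = R = 1540 Ω
  L: Z = jωL = j·9.299e+04·0.00143 = 0 + j133 Ω
Step 3 — Series combination: Z_total = R + L = 1540 + j133 Ω = 1546∠4.9° Ω.

Z = 1540 + j133 Ω = 1546∠4.9° Ω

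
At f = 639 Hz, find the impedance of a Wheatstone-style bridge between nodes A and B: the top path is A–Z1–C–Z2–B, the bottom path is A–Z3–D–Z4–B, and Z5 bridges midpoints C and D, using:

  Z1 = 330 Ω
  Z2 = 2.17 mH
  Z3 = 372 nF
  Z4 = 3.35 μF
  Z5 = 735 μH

Step 1 — Angular frequency: ω = 2π·f = 2π·639 = 4015 rad/s.
Step 2 — Component impedances:
  Z1: Z = R = 330 Ω
  Z2: Z = jωL = j·4015·0.00217 = 0 + j8.712 Ω
  Z3: Z = 1/(jωC) = -j/(ω·C) = 0 - j669.5 Ω
  Z4: Z = 1/(jωC) = -j/(ω·C) = 0 - j74.35 Ω
  Z5: Z = jωL = j·4015·0.000735 = 0 + j2.951 Ω
Step 3 — Bridge requires nodal analysis (the Z5 bridge couples midpoints C and D, so the two paths cannot be reduced to a simple series/parallel combination). Setting node B to ground and injecting 1 A at node A, the 3-node admittance system at A, C, D solves to V_A = Z_AB = 264.7 - j121.1 Ω = 291.1∠-24.6° Ω.

Z = 264.7 - j121.1 Ω = 291.1∠-24.6° Ω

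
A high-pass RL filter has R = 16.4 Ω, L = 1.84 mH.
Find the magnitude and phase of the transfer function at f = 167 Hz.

Step 1 — Angular frequency: ω = 2π·167 = 1049 rad/s.
Step 2 — Transfer function: H(jω) = jωL/(R + jωL).
Step 3 — Numerator jωL = j·1.931; denominator R + jωL = 16.4 + j1.931.
Step 4 — H = 0.01367 + j0.1161.
Step 5 — Magnitude: |H| = 0.1169 (-18.6 dB); phase: φ = 83.3°.

|H| = 0.1169 (-18.6 dB), φ = 83.3°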